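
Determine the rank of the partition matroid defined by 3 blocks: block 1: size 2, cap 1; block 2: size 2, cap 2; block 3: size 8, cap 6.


Rank of a partition matroid = sum of min(|Si|, ci) for each block.
= min(2,1) + min(2,2) + min(8,6)
= 1 + 2 + 6
= 9.

9


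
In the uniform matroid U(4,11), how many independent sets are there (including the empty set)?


Independent sets of U(4,11) are all subsets of size <= 4.
Count = C(11,0) + C(11,1) + C(11,2) + C(11,3) + C(11,4)
     = 1 + 11 + 55 + 165 + 330
     = 562.

562


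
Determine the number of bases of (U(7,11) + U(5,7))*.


(M1+M2)* = M1* + M2*.
M1* = U(4,11), bases: C(11,4) = 330.
M2* = U(2,7), bases: C(7,2) = 21.
|B(M*)| = 330 * 21 = 6930.

6930


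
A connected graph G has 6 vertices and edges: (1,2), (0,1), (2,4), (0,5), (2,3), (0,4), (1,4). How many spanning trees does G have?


By Kirchhoff's matrix tree theorem, the number of spanning trees equals
the determinant of any cofactor of the Laplacian matrix L.
G has 6 vertices and 7 edges.
Computing the (5 x 5) cofactor determinant gives 8.

8


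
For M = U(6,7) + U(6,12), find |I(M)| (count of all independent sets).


For a direct sum, |I(M1+M2)| = |I(M1)| * |I(M2)|.
|I(U(6,7))| = sum C(7,k) for k=0..6 = 127.
|I(U(6,12))| = sum C(12,k) for k=0..6 = 2510.
Total = 127 * 2510 = 318770.

318770


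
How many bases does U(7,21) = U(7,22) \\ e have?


Deleting e from U(7,22) gives U(7,21) since n > r.
Bases of U(7,21) = C(21,7) = 21! / (7! * 14!) = 116280.

116280


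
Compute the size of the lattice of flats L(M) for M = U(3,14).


Flats of U(3,14): every subset of size < 3 is a flat, plus E itself.
Count = C(14,0) + C(14,1) + C(14,2) + 1
     = 1 + 14 + 91 + 1
     = 107.

107


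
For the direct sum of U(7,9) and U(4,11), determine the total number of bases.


Bases of a direct sum M1 + M2: |B| = |B(M1)| * |B(M2)|.
|B(U(7,9))| = C(9,7) = 36.
|B(U(4,11))| = C(11,4) = 330.
Total bases = 36 * 330 = 11880.

11880


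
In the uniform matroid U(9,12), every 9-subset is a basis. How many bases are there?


Bases of U(9,12) are all 9-element subsets of the 12-element ground set.
Number of bases = C(12,9).
C(12,9) = 12! / (9! * 3!) = 220.

220


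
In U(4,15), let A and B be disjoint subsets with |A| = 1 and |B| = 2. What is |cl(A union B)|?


|A union B| = 1 + 2 = 3 (disjoint).
In U(4,15), cl(S) = S if |S| < 4, else cl(S) = E.
Since 3 < 4, cl(A union B) = A union B.
|cl(A union B)| = 3.

3


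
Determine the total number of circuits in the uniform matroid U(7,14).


In U(7,14), circuits are the (8)-element subsets.
Any set of 8 elements is dependent, and removing any one element gives
an independent set of size 7, so it is a minimal dependent set.
Number of circuits = C(14,8) = 14! / (8! * 6!) = 3003.

3003


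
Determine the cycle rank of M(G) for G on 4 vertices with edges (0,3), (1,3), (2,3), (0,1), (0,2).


Cycle rank (nullity) = |E| - r(M) = |E| - (|V| - c).
|E| = 5, |V| = 4, c = 1.
Nullity = 5 - (4 - 1) = 5 - 3 = 2.

2


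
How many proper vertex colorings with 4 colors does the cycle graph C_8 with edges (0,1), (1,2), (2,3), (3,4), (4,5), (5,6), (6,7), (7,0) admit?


P(C_8, k) = (k-1)^8 + (-1)^8*(k-1).
P(4) = (3)^8 + 3
= 6561 + 3 = 6564.

6564


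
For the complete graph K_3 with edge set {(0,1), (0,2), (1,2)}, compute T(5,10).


T(K_3; x,y) = x^2 + x + y.
T(5,10) = 25 + 5 + 10 = 40.

40


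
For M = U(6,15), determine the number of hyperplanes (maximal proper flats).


Hyperplanes of U(6,15) are flats of rank 5.
In a uniform matroid, these are exactly the (5)-element subsets.
Count = C(15,5) = 3003.

3003


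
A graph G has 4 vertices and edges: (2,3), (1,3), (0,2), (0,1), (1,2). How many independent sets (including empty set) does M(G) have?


An independent set in a graphic matroid is an acyclic edge subset.
G has 4 vertices and 5 edges.
Enumerate all 2^5 = 32 subsets, checking for acyclicity.
Total independent sets = 24.

24


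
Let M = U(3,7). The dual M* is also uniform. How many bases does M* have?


The dual of U(r,n) is U(n-r, n) = U(4,7).
Bases of U(4,7) are all (4)-element subsets.
|B(M*)| = C(7,4) = 7! / (4! * 3!) = 35.

35


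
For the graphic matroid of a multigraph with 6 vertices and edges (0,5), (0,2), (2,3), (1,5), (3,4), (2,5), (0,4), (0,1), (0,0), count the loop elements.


In a graphic matroid, a loop is a self-loop edge (u,u) with rank 0.
Examining all 9 edges for self-loops...
Self-loops found: (0,0)
Number of loops = 1.

1


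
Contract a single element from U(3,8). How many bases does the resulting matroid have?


Contracting e from U(3,8) gives U(2,7).
Bases of U(2,7) = C(7,2) = (7 * 6) / (1 * 2) = 21.

21


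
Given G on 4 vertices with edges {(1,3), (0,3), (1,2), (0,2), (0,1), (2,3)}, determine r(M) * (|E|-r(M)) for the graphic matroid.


r(M) = |V| - c = 4 - 1 = 3.
nullity = |E| - r(M) = 6 - 3 = 3.
Product = 3 * 3 = 9.

9


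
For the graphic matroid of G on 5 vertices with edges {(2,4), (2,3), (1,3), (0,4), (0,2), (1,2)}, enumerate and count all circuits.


A circuit in a graphic matroid = edge set of a simple cycle.
G has 5 vertices and 6 edges.
Enumerating all minimal edge subsets forming cycles...
Total circuits found: 2.

2


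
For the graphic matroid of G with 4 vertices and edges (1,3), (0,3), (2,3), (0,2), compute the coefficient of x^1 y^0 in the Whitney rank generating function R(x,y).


R(x,y) = sum over A in 2^E of x^(r(E)-r(A)) * y^(|A|-r(A)).
G has 4 vertices, 4 edges. r(E) = 3.
Enumerate all 2^4 = 16 subsets.
Count subsets with r(E)-r(A)=1 and |A|-r(A)=0: 6.

6


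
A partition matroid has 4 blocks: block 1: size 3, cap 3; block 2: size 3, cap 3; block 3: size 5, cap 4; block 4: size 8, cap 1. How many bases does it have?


A basis picks exactly ci elements from block i.
Number of bases = product of C(|Si|, ci).
= C(3,3) * C(3,3) * C(5,4) * C(8,1)
= 1 * 1 * 5 * 8
= 40.

40


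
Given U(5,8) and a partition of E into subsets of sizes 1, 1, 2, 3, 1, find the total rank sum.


r(Ai) = min(|Ai|, 5) for each part.
Sum = min(1,5) + min(1,5) + min(2,5) + min(3,5) + min(1,5)
    = 1 + 1 + 2 + 3 + 1
    = 8.

8


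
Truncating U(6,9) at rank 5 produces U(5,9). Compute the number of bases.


Truncating U(6,9) to rank 5 gives U(5,9).
Bases of U(5,9) are all 5-element subsets of 9 elements.
Number of bases = C(9,5) = 9! / (5! * 4!) = 126.

126


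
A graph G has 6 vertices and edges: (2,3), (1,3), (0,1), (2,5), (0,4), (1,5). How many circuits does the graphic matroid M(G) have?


A circuit in a graphic matroid = edge set of a simple cycle.
G has 6 vertices and 6 edges.
Enumerating all minimal edge subsets forming cycles...
Total circuits found: 1.

1


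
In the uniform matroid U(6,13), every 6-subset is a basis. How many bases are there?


Bases of U(6,13) are all 6-element subsets of the 13-element ground set.
Number of bases = C(13,6).
(13 choose 6) = 1716.

1716


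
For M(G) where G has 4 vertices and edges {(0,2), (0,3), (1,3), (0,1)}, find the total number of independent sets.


An independent set in a graphic matroid is an acyclic edge subset.
G has 4 vertices and 4 edges.
Enumerate all 2^4 = 16 subsets, checking for acyclicity.
Total independent sets = 14.

14


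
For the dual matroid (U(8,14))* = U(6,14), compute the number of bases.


The dual of U(r,n) is U(n-r, n) = U(6,14).
Bases of U(6,14) are all (6)-element subsets.
|B(M*)| = C(14,6) = 3003.

3003


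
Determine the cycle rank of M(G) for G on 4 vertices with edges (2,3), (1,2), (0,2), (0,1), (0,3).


Cycle rank (nullity) = |E| - r(M) = |E| - (|V| - c).
|E| = 5, |V| = 4, c = 1.
Nullity = 5 - (4 - 1) = 5 - 3 = 2.

2


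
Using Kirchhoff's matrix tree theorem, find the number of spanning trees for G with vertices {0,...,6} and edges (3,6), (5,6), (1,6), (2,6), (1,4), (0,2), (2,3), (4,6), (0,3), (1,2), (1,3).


By Kirchhoff's matrix tree theorem, the number of spanning trees equals
the determinant of any cofactor of the Laplacian matrix L.
G has 7 vertices and 11 edges.
Computing the (6 x 6) cofactor determinant gives 100.

100


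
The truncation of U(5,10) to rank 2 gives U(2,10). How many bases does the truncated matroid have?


Truncating U(5,10) to rank 2 gives U(2,10).
Bases of U(2,10) are all 2-element subsets of 10 elements.
Number of bases = C(10,2) = (10 * 9) / (1 * 2) = 45.

45


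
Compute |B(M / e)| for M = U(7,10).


Contracting e from U(7,10) gives U(6,9).
Bases of U(6,9) = C(9,6) = 84.

84


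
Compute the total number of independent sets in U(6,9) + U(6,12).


For a direct sum, |I(M1+M2)| = |I(M1)| * |I(M2)|.
|I(U(6,9))| = sum C(9,k) for k=0..6 = 466.
|I(U(6,12))| = sum C(12,k) for k=0..6 = 2510.
Total = 466 * 2510 = 1169660.

1169660


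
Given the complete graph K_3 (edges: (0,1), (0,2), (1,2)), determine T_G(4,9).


T(K_3; x,y) = x^2 + x + y.
T(4,9) = 16 + 4 + 9 = 29.

29


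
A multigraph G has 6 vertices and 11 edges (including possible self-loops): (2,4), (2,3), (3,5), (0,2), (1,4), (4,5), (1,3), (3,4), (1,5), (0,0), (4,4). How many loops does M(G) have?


In a graphic matroid, a loop is a self-loop edge (u,u) with rank 0.
Examining all 11 edges for self-loops...
Self-loops found: (0,0), (4,4)
Number of loops = 2.

2


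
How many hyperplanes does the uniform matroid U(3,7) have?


Hyperplanes of U(3,7) are flats of rank 2.
In a uniform matroid, these are exactly the (2)-element subsets.
Count = C(7,2) = (7 * 6) / (1 * 2) = 21.

21


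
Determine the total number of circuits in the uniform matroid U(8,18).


In U(8,18), circuits are the (9)-element subsets.
Any set of 9 elements is dependent, and removing any one element gives
an independent set of size 8, so it is a minimal dependent set.
Number of circuits = (18 choose 9) = 48620.

48620


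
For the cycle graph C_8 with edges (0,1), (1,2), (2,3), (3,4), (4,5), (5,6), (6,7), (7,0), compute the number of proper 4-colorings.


P(C_8, k) = (k-1)^8 + (-1)^8*(k-1).
P(4) = (3)^8 + 3
= 6561 + 3 = 6564.

6564


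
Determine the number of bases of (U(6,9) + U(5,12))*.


(M1+M2)* = M1* + M2*.
M1* = U(3,9), bases: C(9,3) = 84.
M2* = U(7,12), bases: C(12,7) = 792.
|B(M*)| = 84 * 792 = 66528.

66528


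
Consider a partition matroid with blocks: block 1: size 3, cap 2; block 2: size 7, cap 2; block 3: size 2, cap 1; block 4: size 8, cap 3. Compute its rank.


Rank of a partition matroid = sum of min(|Si|, ci) for each block.
= min(3,2) + min(7,2) + min(2,1) + min(8,3)
= 2 + 2 + 1 + 3
= 8.

8


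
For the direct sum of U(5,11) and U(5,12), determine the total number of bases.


Bases of a direct sum M1 + M2: |B| = |B(M1)| * |B(M2)|.
|B(U(5,11))| = C(11,5) = 462.
|B(U(5,12))| = C(12,5) = 792.
Total bases = 462 * 792 = 365904.

365904


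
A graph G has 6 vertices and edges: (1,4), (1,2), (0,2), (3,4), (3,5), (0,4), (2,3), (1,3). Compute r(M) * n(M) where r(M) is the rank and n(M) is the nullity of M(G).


r(M) = |V| - c = 6 - 1 = 5.
nullity = |E| - r(M) = 8 - 5 = 3.
Product = 5 * 3 = 15.

15


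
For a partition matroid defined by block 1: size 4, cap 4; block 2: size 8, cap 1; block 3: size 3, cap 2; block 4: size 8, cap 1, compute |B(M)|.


A basis picks exactly ci elements from block i.
Number of bases = product of C(|Si|, ci).
= C(4,4) * C(8,1) * C(3,2) * C(8,1)
= 1 * 8 * 3 * 8
= 192.

192


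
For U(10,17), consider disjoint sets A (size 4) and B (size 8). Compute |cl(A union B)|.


|A union B| = 4 + 8 = 12 (disjoint).
In U(10,17), cl(S) = S if |S| < 10, else cl(S) = E.
Since 12 >= 10, cl(A union B) = E.
|cl(A union B)| = 17.

17


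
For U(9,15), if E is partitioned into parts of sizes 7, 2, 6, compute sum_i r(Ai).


r(Ai) = min(|Ai|, 9) for each part.
Sum = min(7,9) + min(2,9) + min(6,9)
    = 7 + 2 + 6
    = 15.

15


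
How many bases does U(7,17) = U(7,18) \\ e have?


Deleting e from U(7,18) gives U(7,17) since n > r.
Bases of U(7,17) = (17 choose 7) = 19448.

19448


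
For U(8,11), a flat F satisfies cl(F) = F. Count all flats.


Flats of U(8,11): every subset of size < 8 is a flat, plus E itself.
Count = C(11,0) + C(11,1) + C(11,2) + C(11,3) + C(11,4) + C(11,5) + C(11,6) + C(11,7) + 1
     = 1 + 11 + 55 + 165 + 330 + 462 + 462 + 330 + 1
     = 1817.

1817


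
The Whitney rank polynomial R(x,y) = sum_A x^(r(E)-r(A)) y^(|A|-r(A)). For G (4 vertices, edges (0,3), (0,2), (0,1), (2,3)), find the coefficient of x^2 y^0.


R(x,y) = sum over A in 2^E of x^(r(E)-r(A)) * y^(|A|-r(A)).
G has 4 vertices, 4 edges. r(E) = 3.
Enumerate all 2^4 = 16 subsets.
Count subsets with r(E)-r(A)=2 and |A|-r(A)=0: 4.

4


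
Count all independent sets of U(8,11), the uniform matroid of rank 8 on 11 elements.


Independent sets of U(8,11) are all subsets of size <= 8.
Count = (11 choose 0) + (11 choose 1) + (11 choose 2) + (11 choose 3) + (11 choose 4) + (11 choose 5) + (11 choose 6) + (11 choose 7) + (11 choose 8)
     = 1 + 11 + 55 + 165 + 330 + 462 + 462 + 330 + 165
     = 1981.

1981


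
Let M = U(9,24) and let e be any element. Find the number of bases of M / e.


Contracting e from U(9,24) gives U(8,23).
Bases of U(8,23) = (23 choose 8) = 490314.

490314


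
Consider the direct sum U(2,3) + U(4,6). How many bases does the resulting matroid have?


Bases of a direct sum M1 + M2: |B| = |B(M1)| * |B(M2)|.
|B(U(2,3))| = C(3,2) = 3.
|B(U(4,6))| = C(6,4) = 15.
Total bases = 3 * 15 = 45.

45


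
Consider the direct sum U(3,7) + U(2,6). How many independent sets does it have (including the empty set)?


For a direct sum, |I(M1+M2)| = |I(M1)| * |I(M2)|.
|I(U(3,7))| = sum C(7,k) for k=0..3 = 64.
|I(U(2,6))| = sum C(6,k) for k=0..2 = 22.
Total = 64 * 22 = 1408.

1408


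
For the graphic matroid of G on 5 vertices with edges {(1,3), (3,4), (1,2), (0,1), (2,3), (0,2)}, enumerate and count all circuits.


A circuit in a graphic matroid = edge set of a simple cycle.
G has 5 vertices and 6 edges.
Enumerating all minimal edge subsets forming cycles...
Total circuits found: 3.

3


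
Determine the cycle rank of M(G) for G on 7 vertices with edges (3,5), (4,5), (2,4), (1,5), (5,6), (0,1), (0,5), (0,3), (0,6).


Cycle rank (nullity) = |E| - r(M) = |E| - (|V| - c).
|E| = 9, |V| = 7, c = 1.
Nullity = 9 - (7 - 1) = 9 - 6 = 3.

3


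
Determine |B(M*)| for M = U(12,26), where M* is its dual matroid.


The dual of U(r,n) is U(n-r, n) = U(14,26).
Bases of U(14,26) are all (14)-element subsets.
|B(M*)| = C(26,14) = 26! / (14! * 12!) = 9657700.

9657700


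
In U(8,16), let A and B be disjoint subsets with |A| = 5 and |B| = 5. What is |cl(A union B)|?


|A union B| = 5 + 5 = 10 (disjoint).
In U(8,16), cl(S) = S if |S| < 8, else cl(S) = E.
Since 10 >= 8, cl(A union B) = E.
|cl(A union B)| = 16.

16


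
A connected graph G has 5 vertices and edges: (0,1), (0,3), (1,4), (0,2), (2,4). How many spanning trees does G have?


By Kirchhoff's matrix tree theorem, the number of spanning trees equals
the determinant of any cofactor of the Laplacian matrix L.
G has 5 vertices and 5 edges.
Computing the (4 x 4) cofactor determinant gives 4.

4


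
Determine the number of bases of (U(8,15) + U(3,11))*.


(M1+M2)* = M1* + M2*.
M1* = U(7,15), bases: C(15,7) = 6435.
M2* = U(8,11), bases: C(11,8) = 165.
|B(M*)| = 6435 * 165 = 1061775.

1061775


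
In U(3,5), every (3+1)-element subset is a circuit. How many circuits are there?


In U(3,5), circuits are the (4)-element subsets.
Any set of 4 elements is dependent, and removing any one element gives
an independent set of size 3, so it is a minimal dependent set.
Number of circuits = C(5,4) = (5 * 4 * 3 * 2) / (1 * 2 * 3 * 4) = 5.

5


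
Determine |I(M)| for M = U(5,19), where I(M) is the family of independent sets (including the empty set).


Independent sets of U(5,19) are all subsets of size <= 5.
Count = (19 choose 0) + (19 choose 1) + (19 choose 2) + (19 choose 3) + (19 choose 4) + (19 choose 5)
     = 1 + 19 + 171 + 969 + 3876 + 11628
     = 16664.

16664


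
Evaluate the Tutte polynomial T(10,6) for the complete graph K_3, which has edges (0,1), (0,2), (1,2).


T(K_3; x,y) = x^2 + x + y.
T(10,6) = 100 + 10 + 6 = 116.

116


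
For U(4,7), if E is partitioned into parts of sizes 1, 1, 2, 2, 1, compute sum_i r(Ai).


r(Ai) = min(|Ai|, 4) for each part.
Sum = min(1,4) + min(1,4) + min(2,4) + min(2,4) + min(1,4)
    = 1 + 1 + 2 + 2 + 1
    = 7.

7


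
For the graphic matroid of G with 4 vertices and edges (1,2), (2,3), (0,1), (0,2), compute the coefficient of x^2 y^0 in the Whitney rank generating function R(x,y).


R(x,y) = sum over A in 2^E of x^(r(E)-r(A)) * y^(|A|-r(A)).
G has 4 vertices, 4 edges. r(E) = 3.
Enumerate all 2^4 = 16 subsets.
Count subsets with r(E)-r(A)=2 and |A|-r(A)=0: 4.

4


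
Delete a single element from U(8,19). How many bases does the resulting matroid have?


Deleting e from U(8,19) gives U(8,18) since n > r.
Bases of U(8,18) = C(18,8) = 18! / (8! * 10!) = 43758.

43758


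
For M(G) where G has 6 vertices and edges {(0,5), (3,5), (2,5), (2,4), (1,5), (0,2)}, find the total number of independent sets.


An independent set in a graphic matroid is an acyclic edge subset.
G has 6 vertices and 6 edges.
Enumerate all 2^6 = 64 subsets, checking for acyclicity.
Total independent sets = 56.

56


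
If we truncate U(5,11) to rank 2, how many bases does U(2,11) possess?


Truncating U(5,11) to rank 2 gives U(2,11).
Bases of U(2,11) are all 2-element subsets of 11 elements.
Number of bases = C(11,2) = 11! / (2! * 9!) = 55.

55


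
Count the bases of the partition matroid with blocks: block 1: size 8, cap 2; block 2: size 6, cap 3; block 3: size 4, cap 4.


A basis picks exactly ci elements from block i.
Number of bases = product of C(|Si|, ci).
= C(8,2) * C(6,3) * C(4,4)
= 28 * 20 * 1
= 560.

560


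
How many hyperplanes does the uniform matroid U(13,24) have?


Hyperplanes of U(13,24) are flats of rank 12.
In a uniform matroid, these are exactly the (12)-element subsets.
Count = C(24,12) = 24! / (12! * 12!) = 2704156.

2704156


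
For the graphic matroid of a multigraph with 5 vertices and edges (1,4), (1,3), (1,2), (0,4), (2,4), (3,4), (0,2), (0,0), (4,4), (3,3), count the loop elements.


In a graphic matroid, a loop is a self-loop edge (u,u) with rank 0.
Examining all 10 edges for self-loops...
Self-loops found: (0,0), (4,4), (3,3)
Number of loops = 3.

3


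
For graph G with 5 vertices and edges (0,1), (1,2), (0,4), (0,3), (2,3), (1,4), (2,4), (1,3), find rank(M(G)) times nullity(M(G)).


r(M) = |V| - c = 5 - 1 = 4.
nullity = |E| - r(M) = 8 - 4 = 4.
Product = 4 * 4 = 16.

16


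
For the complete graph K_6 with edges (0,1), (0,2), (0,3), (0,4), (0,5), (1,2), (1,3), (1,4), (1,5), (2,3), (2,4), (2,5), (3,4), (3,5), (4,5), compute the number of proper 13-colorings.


P(K_6, k) = k(k-1)(k-2)...(k-5).
P(13) = (13) * (12) * (11) * (10) * (9) * (8) = 1235520.

1235520


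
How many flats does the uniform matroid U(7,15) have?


Flats of U(7,15): every subset of size < 7 is a flat, plus E itself.
Count = (15 choose 0) + (15 choose 1) + (15 choose 2) + (15 choose 3) + (15 choose 4) + (15 choose 5) + (15 choose 6) + 1
     = 1 + 15 + 105 + 455 + 1365 + 3003 + 5005 + 1
     = 9950.

9950


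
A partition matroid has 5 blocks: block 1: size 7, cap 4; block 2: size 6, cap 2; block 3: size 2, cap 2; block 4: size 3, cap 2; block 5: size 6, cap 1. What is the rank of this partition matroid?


Rank of a partition matroid = sum of min(|Si|, ci) for each block.
= min(7,4) + min(6,2) + min(2,2) + min(3,2) + min(6,1)
= 4 + 2 + 2 + 2 + 1
= 11.

11


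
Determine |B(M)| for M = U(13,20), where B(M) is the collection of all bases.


Bases of U(13,20) are all 13-element subsets of the 20-element ground set.
Number of bases = C(20,13).
C(20,13) = 20! / (13! * 7!) = 77520.

77520


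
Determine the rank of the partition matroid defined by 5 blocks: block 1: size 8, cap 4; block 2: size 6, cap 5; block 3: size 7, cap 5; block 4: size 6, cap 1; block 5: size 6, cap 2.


Rank of a partition matroid = sum of min(|Si|, ci) for each block.
= min(8,4) + min(6,5) + min(7,5) + min(6,1) + min(6,2)
= 4 + 5 + 5 + 1 + 2
= 17.

17


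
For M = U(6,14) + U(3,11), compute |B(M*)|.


(M1+M2)* = M1* + M2*.
M1* = U(8,14), bases: C(14,8) = 3003.
M2* = U(8,11), bases: C(11,8) = 165.
|B(M*)| = 3003 * 165 = 495495.

495495


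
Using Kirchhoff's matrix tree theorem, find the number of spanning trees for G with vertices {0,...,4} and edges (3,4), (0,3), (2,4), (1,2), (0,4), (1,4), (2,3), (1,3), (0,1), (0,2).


By Kirchhoff's matrix tree theorem, the number of spanning trees equals
the determinant of any cofactor of the Laplacian matrix L.
G has 5 vertices and 10 edges.
Computing the (4 x 4) cofactor determinant gives 125.

125


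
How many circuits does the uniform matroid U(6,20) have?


In U(6,20), circuits are the (7)-element subsets.
Any set of 7 elements is dependent, and removing any one element gives
an independent set of size 6, so it is a minimal dependent set.
Number of circuits = C(20,7) = 77520.

77520


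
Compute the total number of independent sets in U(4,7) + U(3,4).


For a direct sum, |I(M1+M2)| = |I(M1)| * |I(M2)|.
|I(U(4,7))| = sum C(7,k) for k=0..4 = 99.
|I(U(3,4))| = sum C(4,k) for k=0..3 = 15.
Total = 99 * 15 = 1485.

1485


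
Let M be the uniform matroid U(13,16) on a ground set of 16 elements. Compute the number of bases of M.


Bases of U(13,16) are all 13-element subsets of the 16-element ground set.
Number of bases = C(16,13).
(16 choose 13) = 560.

560


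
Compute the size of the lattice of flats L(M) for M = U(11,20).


Flats of U(11,20): every subset of size < 11 is a flat, plus E itself.
Count = (20 choose 0) + (20 choose 1) + (20 choose 2) + (20 choose 3) + (20 choose 4) + (20 choose 5) + (20 choose 6) + (20 choose 7) + (20 choose 8) + (20 choose 9) + (20 choose 10) + 1
     = 1 + 20 + 190 + 1140 + 4845 + 15504 + 38760 + 77520 + 125970 + 167960 + 184756 + 1
     = 616667.

616667


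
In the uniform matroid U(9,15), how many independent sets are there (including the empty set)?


Independent sets of U(9,15) are all subsets of size <= 9.
Count = (15 choose 0) + (15 choose 1) + (15 choose 2) + (15 choose 3) + (15 choose 4) + (15 choose 5) + (15 choose 6) + (15 choose 7) + (15 choose 8) + (15 choose 9)
     = 1 + 15 + 105 + 455 + 1365 + 3003 + 5005 + 6435 + 6435 + 5005
     = 27824.

27824


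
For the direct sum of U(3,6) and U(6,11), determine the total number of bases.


Bases of a direct sum M1 + M2: |B| = |B(M1)| * |B(M2)|.
|B(U(3,6))| = C(6,3) = 20.
|B(U(6,11))| = C(11,6) = 462.
Total bases = 20 * 462 = 9240.

9240


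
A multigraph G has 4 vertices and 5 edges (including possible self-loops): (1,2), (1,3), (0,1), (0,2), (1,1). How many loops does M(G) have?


In a graphic matroid, a loop is a self-loop edge (u,u) with rank 0.
Examining all 5 edges for self-loops...
Self-loops found: (1,1)
Number of loops = 1.

1


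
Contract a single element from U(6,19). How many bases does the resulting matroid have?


Contracting e from U(6,19) gives U(5,18).
Bases of U(5,18) = C(18,5) = 18! / (5! * 13!) = 8568.

8568


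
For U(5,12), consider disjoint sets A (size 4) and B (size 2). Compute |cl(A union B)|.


|A union B| = 4 + 2 = 6 (disjoint).
In U(5,12), cl(S) = S if |S| < 5, else cl(S) = E.
Since 6 >= 5, cl(A union B) = E.
|cl(A union B)| = 12.

12


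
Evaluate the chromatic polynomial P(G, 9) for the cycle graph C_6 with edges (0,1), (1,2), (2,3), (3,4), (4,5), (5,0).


P(C_6, k) = (k-1)^6 + (-1)^6*(k-1).
P(9) = (8)^6 + 8
= 262144 + 8 = 262152.

262152


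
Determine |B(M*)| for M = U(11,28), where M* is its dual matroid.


The dual of U(r,n) is U(n-r, n) = U(17,28).
Bases of U(17,28) are all (17)-element subsets.
|B(M*)| = C(28,17) = 28! / (17! * 11!) = 21474180.

21474180


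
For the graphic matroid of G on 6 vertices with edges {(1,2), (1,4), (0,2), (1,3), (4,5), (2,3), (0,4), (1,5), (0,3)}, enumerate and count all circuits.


A circuit in a graphic matroid = edge set of a simple cycle.
G has 6 vertices and 9 edges.
Enumerating all minimal edge subsets forming cycles...
Total circuits found: 12.

12


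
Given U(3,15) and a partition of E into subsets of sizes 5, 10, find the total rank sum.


r(Ai) = min(|Ai|, 3) for each part.
Sum = min(5,3) + min(10,3)
    = 3 + 3
    = 6.

6


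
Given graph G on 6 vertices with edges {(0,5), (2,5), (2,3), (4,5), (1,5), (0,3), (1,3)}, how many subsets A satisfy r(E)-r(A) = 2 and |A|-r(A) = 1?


R(x,y) = sum over A in 2^E of x^(r(E)-r(A)) * y^(|A|-r(A)).
G has 6 vertices, 7 edges. r(E) = 5.
Enumerate all 2^7 = 128 subsets.
Count subsets with r(E)-r(A)=2 and |A|-r(A)=1: 3.

3


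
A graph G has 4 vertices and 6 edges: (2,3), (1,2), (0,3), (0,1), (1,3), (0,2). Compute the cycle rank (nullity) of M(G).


Cycle rank (nullity) = |E| - r(M) = |E| - (|V| - c).
|E| = 6, |V| = 4, c = 1.
Nullity = 6 - (4 - 1) = 6 - 3 = 3.

3


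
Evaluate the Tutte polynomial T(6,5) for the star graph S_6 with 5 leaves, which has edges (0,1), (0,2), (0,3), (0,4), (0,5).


A star on 6 vertices is a tree with 5 edges.
T(x,y) = x^(5) for any tree.
T(6,5) = 6^5 = 7776.

7776


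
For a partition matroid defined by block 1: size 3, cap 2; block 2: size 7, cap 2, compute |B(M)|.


A basis picks exactly ci elements from block i.
Number of bases = product of C(|Si|, ci).
= C(3,2) * C(7,2)
= 3 * 21
= 63.

63


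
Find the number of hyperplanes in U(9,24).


Hyperplanes of U(9,24) are flats of rank 8.
In a uniform matroid, these are exactly the (8)-element subsets.
Count = C(24,8) = 24! / (8! * 16!) = 735471.

735471


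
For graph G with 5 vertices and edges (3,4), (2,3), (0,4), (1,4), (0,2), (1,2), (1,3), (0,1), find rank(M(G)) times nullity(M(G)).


r(M) = |V| - c = 5 - 1 = 4.
nullity = |E| - r(M) = 8 - 4 = 4.
Product = 4 * 4 = 16.

16


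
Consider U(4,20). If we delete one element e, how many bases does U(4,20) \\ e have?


Deleting e from U(4,20) gives U(4,19) since n > r.
Bases of U(4,19) = C(19,4) = 19! / (4! * 15!) = 3876.

3876


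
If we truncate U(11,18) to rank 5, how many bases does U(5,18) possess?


Truncating U(11,18) to rank 5 gives U(5,18).
Bases of U(5,18) are all 5-element subsets of 18 elements.
Number of bases = C(18,5) = 18! / (5! * 13!) = 8568.

8568


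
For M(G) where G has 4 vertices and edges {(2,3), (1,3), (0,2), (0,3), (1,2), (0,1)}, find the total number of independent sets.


An independent set in a graphic matroid is an acyclic edge subset.
G has 4 vertices and 6 edges.
Enumerate all 2^6 = 64 subsets, checking for acyclicity.
Total independent sets = 38.

38


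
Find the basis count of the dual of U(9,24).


The dual of U(r,n) is U(n-r, n) = U(15,24).
Bases of U(15,24) are all (15)-element subsets.
|B(M*)| = C(24,15) = 1307504.

1307504


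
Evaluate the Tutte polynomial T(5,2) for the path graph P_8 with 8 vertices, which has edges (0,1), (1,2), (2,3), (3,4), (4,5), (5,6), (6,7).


A path on 8 vertices is a tree with 7 edges.
T(x,y) = x^(7) for any tree.
T(5,2) = 5^7 = 78125.

78125


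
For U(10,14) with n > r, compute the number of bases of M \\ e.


Deleting e from U(10,14) gives U(10,13) since n > r.
Bases of U(10,13) = C(13,10) = 286.

286


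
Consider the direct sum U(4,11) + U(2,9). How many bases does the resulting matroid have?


Bases of a direct sum M1 + M2: |B| = |B(M1)| * |B(M2)|.
|B(U(4,11))| = C(11,4) = 330.
|B(U(2,9))| = C(9,2) = 36.
Total bases = 330 * 36 = 11880.

11880


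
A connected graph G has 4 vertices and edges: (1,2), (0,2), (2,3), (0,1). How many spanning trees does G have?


By Kirchhoff's matrix tree theorem, the number of spanning trees equals
the determinant of any cofactor of the Laplacian matrix L.
G has 4 vertices and 4 edges.
Computing the (3 x 3) cofactor determinant gives 3.

3


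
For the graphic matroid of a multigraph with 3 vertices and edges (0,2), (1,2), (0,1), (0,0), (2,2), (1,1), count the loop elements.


In a graphic matroid, a loop is a self-loop edge (u,u) with rank 0.
Examining all 6 edges for self-loops...
Self-loops found: (0,0), (2,2), (1,1)
Number of loops = 3.

3


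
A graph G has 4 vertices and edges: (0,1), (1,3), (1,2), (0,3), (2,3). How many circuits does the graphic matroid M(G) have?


A circuit in a graphic matroid = edge set of a simple cycle.
G has 4 vertices and 5 edges.
Enumerating all minimal edge subsets forming cycles...
Total circuits found: 3.

3


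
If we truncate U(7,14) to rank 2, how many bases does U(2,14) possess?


Truncating U(7,14) to rank 2 gives U(2,14).
Bases of U(2,14) are all 2-element subsets of 14 elements.
Number of bases = (14 choose 2) = 91.

91


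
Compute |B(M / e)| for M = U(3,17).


Contracting e from U(3,17) gives U(2,16).
Bases of U(2,16) = C(16,2) = (16 * 15) / (1 * 2) = 120.

120


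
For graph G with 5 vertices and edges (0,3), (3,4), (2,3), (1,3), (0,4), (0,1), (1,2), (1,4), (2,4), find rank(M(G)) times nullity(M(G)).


r(M) = |V| - c = 5 - 1 = 4.
nullity = |E| - r(M) = 9 - 4 = 5.
Product = 4 * 5 = 20.

20


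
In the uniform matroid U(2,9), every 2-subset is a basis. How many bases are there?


Bases of U(2,9) are all 2-element subsets of the 9-element ground set.
Number of bases = C(9,2).
(9 choose 2) = 36.

36


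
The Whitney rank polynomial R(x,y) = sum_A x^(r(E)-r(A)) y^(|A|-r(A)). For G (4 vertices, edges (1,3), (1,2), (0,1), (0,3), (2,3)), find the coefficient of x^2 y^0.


R(x,y) = sum over A in 2^E of x^(r(E)-r(A)) * y^(|A|-r(A)).
G has 4 vertices, 5 edges. r(E) = 3.
Enumerate all 2^5 = 32 subsets.
Count subsets with r(E)-r(A)=2 and |A|-r(A)=0: 5.

5


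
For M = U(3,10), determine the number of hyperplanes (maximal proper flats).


Hyperplanes of U(3,10) are flats of rank 2.
In a uniform matroid, these are exactly the (2)-element subsets.
Count = C(10,2) = 10! / (2! * 8!) = 45.

45


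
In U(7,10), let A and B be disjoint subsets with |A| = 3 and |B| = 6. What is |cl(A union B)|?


|A union B| = 3 + 6 = 9 (disjoint).
In U(7,10), cl(S) = S if |S| < 7, else cl(S) = E.
Since 9 >= 7, cl(A union B) = E.
|cl(A union B)| = 10.

10


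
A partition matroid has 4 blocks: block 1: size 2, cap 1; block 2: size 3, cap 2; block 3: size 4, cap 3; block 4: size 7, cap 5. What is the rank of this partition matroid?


Rank of a partition matroid = sum of min(|Si|, ci) for each block.
= min(2,1) + min(3,2) + min(4,3) + min(7,5)
= 1 + 2 + 3 + 5
= 11.

11


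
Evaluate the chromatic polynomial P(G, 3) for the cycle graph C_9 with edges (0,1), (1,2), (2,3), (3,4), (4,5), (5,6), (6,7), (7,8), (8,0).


P(C_9, k) = (k-1)^9 + (-1)^9*(k-1).
P(3) = (2)^9 - 2
= 512 - 2 = 510.

510


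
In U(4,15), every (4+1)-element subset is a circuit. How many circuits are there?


In U(4,15), circuits are the (5)-element subsets.
Any set of 5 elements is dependent, and removing any one element gives
an independent set of size 4, so it is a minimal dependent set.
Number of circuits = (15 choose 5) = 3003.

3003


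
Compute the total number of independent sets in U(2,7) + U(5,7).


For a direct sum, |I(M1+M2)| = |I(M1)| * |I(M2)|.
|I(U(2,7))| = sum C(7,k) for k=0..2 = 29.
|I(U(5,7))| = sum C(7,k) for k=0..5 = 120.
Total = 29 * 120 = 3480.

3480


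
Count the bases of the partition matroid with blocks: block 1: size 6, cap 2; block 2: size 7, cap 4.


A basis picks exactly ci elements from block i.
Number of bases = product of C(|Si|, ci).
= C(6,2) * C(7,4)
= 15 * 35
= 525.

525


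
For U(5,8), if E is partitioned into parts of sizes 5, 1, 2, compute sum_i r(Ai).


r(Ai) = min(|Ai|, 5) for each part.
Sum = min(5,5) + min(1,5) + min(2,5)
    = 5 + 1 + 2
    = 8.

8


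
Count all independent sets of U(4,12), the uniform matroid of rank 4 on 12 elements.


Independent sets of U(4,12) are all subsets of size <= 4.
Count = (12 choose 0) + (12 choose 1) + (12 choose 2) + (12 choose 3) + (12 choose 4)
     = 1 + 12 + 66 + 220 + 495
     = 794.

794


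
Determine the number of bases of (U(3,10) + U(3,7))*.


(M1+M2)* = M1* + M2*.
M1* = U(7,10), bases: C(10,7) = 120.
M2* = U(4,7), bases: C(7,4) = 35.
|B(M*)| = 120 * 35 = 4200.

4200


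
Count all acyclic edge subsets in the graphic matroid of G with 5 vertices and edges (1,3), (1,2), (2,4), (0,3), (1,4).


An independent set in a graphic matroid is an acyclic edge subset.
G has 5 vertices and 5 edges.
Enumerate all 2^5 = 32 subsets, checking for acyclicity.
Total independent sets = 28.

28


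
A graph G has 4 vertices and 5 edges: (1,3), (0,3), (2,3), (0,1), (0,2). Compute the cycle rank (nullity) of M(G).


Cycle rank (nullity) = |E| - r(M) = |E| - (|V| - c).
|E| = 5, |V| = 4, c = 1.
Nullity = 5 - (4 - 1) = 5 - 3 = 2.

2


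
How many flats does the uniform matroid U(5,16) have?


Flats of U(5,16): every subset of size < 5 is a flat, plus E itself.
Count = C(16,0) + C(16,1) + C(16,2) + C(16,3) + C(16,4) + 1
     = 1 + 16 + 120 + 560 + 1820 + 1
     = 2518.

2518


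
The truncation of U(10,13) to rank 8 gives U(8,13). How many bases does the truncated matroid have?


Truncating U(10,13) to rank 8 gives U(8,13).
Bases of U(8,13) are all 8-element subsets of 13 elements.
Number of bases = C(13,8) = 1287.

1287


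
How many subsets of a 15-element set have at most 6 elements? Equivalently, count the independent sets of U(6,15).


Independent sets of U(6,15) are all subsets of size <= 6.
Count = (15 choose 0) + (15 choose 1) + (15 choose 2) + (15 choose 3) + (15 choose 4) + (15 choose 5) + (15 choose 6)
     = 1 + 15 + 105 + 455 + 1365 + 3003 + 5005
     = 9949.

9949


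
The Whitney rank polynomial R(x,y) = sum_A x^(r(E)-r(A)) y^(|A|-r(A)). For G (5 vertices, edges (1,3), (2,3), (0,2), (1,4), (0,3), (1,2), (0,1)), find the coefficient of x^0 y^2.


R(x,y) = sum over A in 2^E of x^(r(E)-r(A)) * y^(|A|-r(A)).
G has 5 vertices, 7 edges. r(E) = 4.
Enumerate all 2^7 = 128 subsets.
Count subsets with r(E)-r(A)=0 and |A|-r(A)=2: 6.

6


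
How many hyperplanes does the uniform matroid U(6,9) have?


Hyperplanes of U(6,9) are flats of rank 5.
In a uniform matroid, these are exactly the (5)-element subsets.
Count = C(9,5) = 126.

126


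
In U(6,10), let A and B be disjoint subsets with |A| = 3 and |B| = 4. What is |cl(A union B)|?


|A union B| = 3 + 4 = 7 (disjoint).
In U(6,10), cl(S) = S if |S| < 6, else cl(S) = E.
Since 7 >= 6, cl(A union B) = E.
|cl(A union B)| = 10.

10


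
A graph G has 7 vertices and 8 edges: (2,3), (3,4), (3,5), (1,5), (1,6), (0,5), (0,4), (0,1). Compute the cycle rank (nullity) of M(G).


Cycle rank (nullity) = |E| - r(M) = |E| - (|V| - c).
|E| = 8, |V| = 7, c = 1.
Nullity = 8 - (7 - 1) = 8 - 6 = 2.

2


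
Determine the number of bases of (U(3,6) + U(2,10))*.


(M1+M2)* = M1* + M2*.
M1* = U(3,6), bases: C(6,3) = 20.
M2* = U(8,10), bases: C(10,8) = 45.
|B(M*)| = 20 * 45 = 900.

900


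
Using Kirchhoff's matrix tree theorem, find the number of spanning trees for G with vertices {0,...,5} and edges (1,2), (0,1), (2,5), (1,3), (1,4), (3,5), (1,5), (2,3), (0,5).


By Kirchhoff's matrix tree theorem, the number of spanning trees equals
the determinant of any cofactor of the Laplacian matrix L.
G has 6 vertices and 9 edges.
Computing the (5 x 5) cofactor determinant gives 40.

40


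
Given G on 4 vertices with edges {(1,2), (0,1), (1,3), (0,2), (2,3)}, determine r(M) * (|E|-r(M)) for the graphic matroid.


r(M) = |V| - c = 4 - 1 = 3.
nullity = |E| - r(M) = 5 - 3 = 2.
Product = 3 * 2 = 6.

6


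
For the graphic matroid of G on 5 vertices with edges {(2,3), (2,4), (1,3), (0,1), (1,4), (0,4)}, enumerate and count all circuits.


A circuit in a graphic matroid = edge set of a simple cycle.
G has 5 vertices and 6 edges.
Enumerating all minimal edge subsets forming cycles...
Total circuits found: 3.

3


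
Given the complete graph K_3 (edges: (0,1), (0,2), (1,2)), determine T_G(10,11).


T(K_3; x,y) = x^2 + x + y.
T(10,11) = 100 + 10 + 11 = 121.

121


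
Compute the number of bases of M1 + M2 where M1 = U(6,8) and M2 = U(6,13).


Bases of a direct sum M1 + M2: |B| = |B(M1)| * |B(M2)|.
|B(U(6,8))| = C(8,6) = 28.
|B(U(6,13))| = C(13,6) = 1716.
Total bases = 28 * 1716 = 48048.

48048


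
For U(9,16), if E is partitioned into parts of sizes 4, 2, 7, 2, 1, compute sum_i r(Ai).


r(Ai) = min(|Ai|, 9) for each part.
Sum = min(4,9) + min(2,9) + min(7,9) + min(2,9) + min(1,9)
    = 4 + 2 + 7 + 2 + 1
    = 16.

16


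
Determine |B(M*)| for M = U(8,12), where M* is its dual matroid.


The dual of U(r,n) is U(n-r, n) = U(4,12).
Bases of U(4,12) are all (4)-element subsets.
|B(M*)| = C(12,4) = (12 * 11 * 10 * 9) / (1 * 2 * 3 * 4) = 495.

495


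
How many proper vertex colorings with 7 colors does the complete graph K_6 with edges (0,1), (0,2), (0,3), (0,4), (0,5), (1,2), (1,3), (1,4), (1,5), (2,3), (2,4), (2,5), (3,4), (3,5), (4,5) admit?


P(K_6, k) = k(k-1)(k-2)...(k-5).
P(7) = (7) * (6) * (5) * (4) * (3) * (2) = 5040.

5040


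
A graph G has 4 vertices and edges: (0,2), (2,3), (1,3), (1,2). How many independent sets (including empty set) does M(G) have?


An independent set in a graphic matroid is an acyclic edge subset.
G has 4 vertices and 4 edges.
Enumerate all 2^4 = 16 subsets, checking for acyclicity.
Total independent sets = 14.

14


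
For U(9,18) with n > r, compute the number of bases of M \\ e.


Deleting e from U(9,18) gives U(9,17) since n > r.
Bases of U(9,17) = (17 choose 9) = 24310.

24310


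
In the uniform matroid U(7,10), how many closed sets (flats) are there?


Flats of U(7,10): every subset of size < 7 is a flat, plus E itself.
Count = C(10,0) + C(10,1) + C(10,2) + C(10,3) + C(10,4) + C(10,5) + C(10,6) + 1
     = 1 + 10 + 45 + 120 + 210 + 252 + 210 + 1
     = 849.

849


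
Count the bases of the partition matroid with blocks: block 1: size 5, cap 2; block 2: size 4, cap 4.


A basis picks exactly ci elements from block i.
Number of bases = product of C(|Si|, ci).
= C(5,2) * C(4,4)
= 10 * 1
= 10.

10


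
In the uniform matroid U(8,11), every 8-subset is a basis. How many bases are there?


Bases of U(8,11) are all 8-element subsets of the 11-element ground set.
Number of bases = C(11,8).
(11 choose 8) = 165.

165


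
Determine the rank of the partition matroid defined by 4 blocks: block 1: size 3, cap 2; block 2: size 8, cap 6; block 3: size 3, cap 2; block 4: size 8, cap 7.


Rank of a partition matroid = sum of min(|Si|, ci) for each block.
= min(3,2) + min(8,6) + min(3,2) + min(8,7)
= 2 + 6 + 2 + 7
= 17.

17


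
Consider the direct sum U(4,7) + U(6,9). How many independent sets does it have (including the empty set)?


For a direct sum, |I(M1+M2)| = |I(M1)| * |I(M2)|.
|I(U(4,7))| = sum C(7,k) for k=0..4 = 99.
|I(U(6,9))| = sum C(9,k) for k=0..6 = 466.
Total = 99 * 466 = 46134.

46134


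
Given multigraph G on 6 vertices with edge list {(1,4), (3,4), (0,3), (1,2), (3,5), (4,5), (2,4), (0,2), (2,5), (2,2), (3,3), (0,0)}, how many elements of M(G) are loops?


In a graphic matroid, a loop is a self-loop edge (u,u) with rank 0.
Examining all 12 edges for self-loops...
Self-loops found: (2,2), (3,3), (0,0)
Number of loops = 3.

3


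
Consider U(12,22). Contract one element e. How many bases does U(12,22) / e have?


Contracting e from U(12,22) gives U(11,21).
Bases of U(11,21) = (21 choose 11) = 352716.

352716


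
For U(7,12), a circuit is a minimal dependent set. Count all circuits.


In U(7,12), circuits are the (8)-element subsets.
Any set of 8 elements is dependent, and removing any one element gives
an independent set of size 7, so it is a minimal dependent set.
Number of circuits = C(12,8) = 495.

495
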